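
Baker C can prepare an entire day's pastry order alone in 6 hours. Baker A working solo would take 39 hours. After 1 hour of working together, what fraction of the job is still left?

21/26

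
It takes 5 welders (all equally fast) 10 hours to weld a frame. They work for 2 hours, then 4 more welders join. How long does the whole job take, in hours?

One welder does 1/50 of the job per hour.
After 2 hours with 5 welders, 1/5 is done (4/5 left).
With 9 welders the rate is 9/50, so the rest takes 4/5 ÷ 9/50 = 40/9 hours.
Total = 2 + 40/9 = 58/9 hours.

58/9 hours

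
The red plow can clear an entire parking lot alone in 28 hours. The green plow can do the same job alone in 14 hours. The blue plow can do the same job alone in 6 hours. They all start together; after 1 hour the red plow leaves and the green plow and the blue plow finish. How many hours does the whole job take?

81/20 hours

In the first 1 hour the combined rate is 23/84, so 23/84 of the job is done, leaving 61/84.
After the red plow leaves the rate is 5/21 per hour; the remaining 61/84 takes 61/20 hours.
Total = 1 + 61/20 = 81/20 hours.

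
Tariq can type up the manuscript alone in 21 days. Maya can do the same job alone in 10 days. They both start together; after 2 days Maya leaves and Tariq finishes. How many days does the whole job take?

In the first 2 days the combined rate is 31/210, so 31/105 of the job is done, leaving 74/105.
After Maya leaves the rate is 1/21 per day; the remaining 74/105 takes 74/5 days.
Total = 2 + 74/5 = 84/5 days.

84/5 days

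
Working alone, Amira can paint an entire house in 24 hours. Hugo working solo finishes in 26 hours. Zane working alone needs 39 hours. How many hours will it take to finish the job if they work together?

104/11 hours

Combined rate: 1/24 + 1/26 + 1/39 = (13 + 12 + 8)/312 = 33/312 = 11/104 per hour.
Time = 1 ÷ (11/104) = 104/11 hours.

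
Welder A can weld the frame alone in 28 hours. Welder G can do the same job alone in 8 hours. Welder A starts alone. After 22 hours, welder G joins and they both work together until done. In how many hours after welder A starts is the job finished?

70/3 hours

In the first 22 hours welder A alone does 22/28 = 11/14 of the job, leaving 3/14.
Once everyone is working, combined rate: 1/28 + 1/8 = (2 + 7)/56 = 9/56 per hour.
Remaining 3/14 at 9/56 per hour takes 4/3 hours.
Total from the start = 22 + 4/3 = 70/3 hours.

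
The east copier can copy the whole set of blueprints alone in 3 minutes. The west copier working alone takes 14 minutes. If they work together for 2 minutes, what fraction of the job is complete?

Combined rate: 1/3 + 1/14 = (14 + 3)/42 = 17/42 per minute.
In 2 minutes they complete 2·17/42 = 17/21 of the job.

17/21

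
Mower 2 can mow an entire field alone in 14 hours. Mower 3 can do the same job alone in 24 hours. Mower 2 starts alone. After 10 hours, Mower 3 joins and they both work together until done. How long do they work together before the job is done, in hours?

48/19 hours

In the first 10 hours Mower 2 alone does 10/14 = 5/7 of the job, leaving 2/7.
Once everyone is working, combined rate: 1/14 + 1/24 = (12 + 7)/168 = 19/168 per hour.
Remaining 2/7 at 19/168 per hour takes 48/19 hours.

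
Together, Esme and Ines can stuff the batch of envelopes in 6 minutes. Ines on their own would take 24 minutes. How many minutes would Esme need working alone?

Combined rate is 1/6 per minute.
Known contribution: 1/24 per minute.
So Esme's rate is 1/6 − 1/24 = 1/8, meaning 8 minutes alone.

8 minutes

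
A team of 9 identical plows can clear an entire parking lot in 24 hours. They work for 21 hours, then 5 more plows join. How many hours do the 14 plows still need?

27/14 hours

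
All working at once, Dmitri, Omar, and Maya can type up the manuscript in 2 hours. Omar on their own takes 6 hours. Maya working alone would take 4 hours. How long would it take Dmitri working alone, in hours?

12 hours

Combined rate is 1/2 per hour.
Known contribution: 1/6 + 1/4 = (2 + 3)/12 = 5/12 per hour.
So Dmitri's rate is 1/2 − 5/12 = 1/12, meaning 12 hours alone.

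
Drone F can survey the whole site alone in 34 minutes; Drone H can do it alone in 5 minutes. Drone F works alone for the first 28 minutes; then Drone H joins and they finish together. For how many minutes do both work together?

10/13 minutes

In 28 minutes Drone F does 28/34 = 14/17 of the job, leaving 3/17.
Drone F and Drone H together work at 39/170 per minute, so finishing takes 3/17 ÷ 39/170 = 10/13 minutes.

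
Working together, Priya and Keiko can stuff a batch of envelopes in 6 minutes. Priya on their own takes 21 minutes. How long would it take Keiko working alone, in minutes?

Combined rate is 1/6 per minute.
Known contribution: 1/21 per minute.
So Keiko's rate is 1/6 − 1/21 = 5/42, meaning 42/5 minutes alone.

42/5 minutes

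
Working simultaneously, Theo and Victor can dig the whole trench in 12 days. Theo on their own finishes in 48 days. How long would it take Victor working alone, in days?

16 days

Combined rate is 1/12 per day.
Known contribution: 1/48 per day.
So Victor's rate is 1/12 − 1/48 = 1/16, meaning 16 days alone.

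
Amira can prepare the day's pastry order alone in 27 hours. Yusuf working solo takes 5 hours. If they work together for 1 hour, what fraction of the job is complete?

Combined rate: 1/27 + 1/5 = (5 + 27)/135 = 32/135 per hour.
In 1 hour they complete 1·32/135 = 32/135 of the job.

32/135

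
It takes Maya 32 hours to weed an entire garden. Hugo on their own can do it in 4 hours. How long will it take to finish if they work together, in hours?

32/9 hours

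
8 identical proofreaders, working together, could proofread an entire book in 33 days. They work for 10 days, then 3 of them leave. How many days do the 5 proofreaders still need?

184/5 days

One proofreader does 1/264 of the job per day.
After 10 days with 8 proofreaders, 10/33 is done (23/33 left).
With 5 proofreaders the rate is 5/264, so the rest takes 23/33 ÷ 5/264 = 184/5 days.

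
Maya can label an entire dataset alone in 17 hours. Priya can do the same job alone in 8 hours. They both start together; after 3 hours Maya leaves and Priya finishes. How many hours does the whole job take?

112/17 hours

In the first 3 hours the combined rate is 25/136, so 75/136 of the job is done, leaving 61/136.
After Maya leaves the rate is 1/8 per hour; the remaining 61/136 takes 61/17 hours.
Total = 3 + 61/17 = 112/17 hours.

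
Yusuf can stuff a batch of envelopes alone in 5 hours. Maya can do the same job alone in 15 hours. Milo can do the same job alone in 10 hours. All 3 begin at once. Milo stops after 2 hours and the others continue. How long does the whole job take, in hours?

3 hours

In the first 2 hours the combined rate is 11/30, so 11/15 of the job is done, leaving 4/15.
After Milo leaves the rate is 4/15 per hour; the remaining 4/15 takes 1 hour.
Total = 2 + 1 = 3 hours.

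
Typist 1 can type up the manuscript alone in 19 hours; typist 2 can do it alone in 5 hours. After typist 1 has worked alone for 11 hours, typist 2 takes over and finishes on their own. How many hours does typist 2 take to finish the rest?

In 11 hours typist 1 does 11/19 of the job, leaving 8/19.
Typist 2 works at 1/5 per hour, so finishing takes 8/19 ÷ 1/5 = 40/19 hours.

40/19 hours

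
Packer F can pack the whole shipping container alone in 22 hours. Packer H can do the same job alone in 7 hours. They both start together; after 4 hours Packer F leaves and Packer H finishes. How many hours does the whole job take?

63/11 hours

In the first 4 hours the combined rate is 29/154, so 58/77 of the job is done, leaving 19/77.
After Packer F leaves the rate is 1/7 per hour; the remaining 19/77 takes 19/11 hours.
Total = 4 + 19/11 = 63/11 hours.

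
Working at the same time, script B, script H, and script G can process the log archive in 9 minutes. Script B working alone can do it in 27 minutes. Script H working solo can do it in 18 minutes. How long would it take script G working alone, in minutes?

54 minutes

Combined rate is 1/9 per minute.
Known contribution: 1/27 + 1/18 = (2 + 3)/54 = 5/54 per minute.
So script G's rate is 1/9 − 5/54 = 1/54, meaning 54 minutes alone.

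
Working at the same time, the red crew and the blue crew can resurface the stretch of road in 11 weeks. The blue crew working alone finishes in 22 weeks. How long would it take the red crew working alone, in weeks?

22 weeks

Combined rate is 1/11 per week.
Known contribution: 1/22 per week.
So the red crew's rate is 1/11 − 1/22 = 1/22, meaning 22 weeks alone.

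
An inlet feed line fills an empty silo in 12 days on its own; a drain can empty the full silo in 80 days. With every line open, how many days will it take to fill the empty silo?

Net rate = 1/12 − 1/80 = (20 − 3)/240 = 17/240 per day.
Filling time = 1 ÷ (17/240) = 240/17 days.

240/17 days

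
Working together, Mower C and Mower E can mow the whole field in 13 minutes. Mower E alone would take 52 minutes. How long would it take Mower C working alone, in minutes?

52/3 minutes

Combined rate is 1/13 per minute.
Known contribution: 1/52 per minute.
So Mower C's rate is 1/13 − 1/52 = 3/52, meaning 52/3 minutes alone.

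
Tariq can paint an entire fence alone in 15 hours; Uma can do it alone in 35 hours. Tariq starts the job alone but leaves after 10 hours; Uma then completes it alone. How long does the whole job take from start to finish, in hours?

In 10 hours Tariq does 10/15 = 2/3 of the job, leaving 1/3.
Uma works at 1/35 per hour, so finishing takes 1/3 ÷ 1/35 = 35/3 hours.
Total time = 10 + 35/3 = 65/3 hours.

65/3 hours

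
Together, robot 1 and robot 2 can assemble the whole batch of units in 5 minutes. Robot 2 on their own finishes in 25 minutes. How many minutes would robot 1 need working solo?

25/4 minutes

Combined rate is 1/5 per minute.
Known contribution: 1/25 per minute.
So robot 1's rate is 1/5 − 1/25 = 4/25, meaning 25/4 minutes alone.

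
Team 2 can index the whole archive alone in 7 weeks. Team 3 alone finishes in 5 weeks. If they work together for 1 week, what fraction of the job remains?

23/35

Combined rate: 1/7 + 1/5 = (5 + 7)/35 = 12/35 per week.
In 1 week they complete 1·12/35 = 12/35 of the job.
So 23/35 remains.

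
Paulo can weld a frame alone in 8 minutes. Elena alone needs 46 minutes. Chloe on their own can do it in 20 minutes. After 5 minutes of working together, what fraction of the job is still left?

3/184

Combined rate: 1/8 + 1/46 + 1/20 = (115 + 20 + 46)/920 = 181/920 per minute.
In 5 minutes they complete 5·181/920 = 181/184 of the job.
So 3/184 remains.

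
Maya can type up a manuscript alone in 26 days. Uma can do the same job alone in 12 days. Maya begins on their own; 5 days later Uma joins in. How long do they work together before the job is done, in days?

In the first 5 days Maya alone does 5/26 of the job, leaving 21/26.
Once everyone is working, combined rate: 1/26 + 1/12 = (6 + 13)/156 = 19/156 per day.
Remaining 21/26 at 19/156 per day takes 126/19 days.

126/19 days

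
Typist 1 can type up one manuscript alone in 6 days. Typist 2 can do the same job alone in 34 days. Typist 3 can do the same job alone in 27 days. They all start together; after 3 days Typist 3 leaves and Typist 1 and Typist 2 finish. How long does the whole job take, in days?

68/15 days

In the first 3 days the combined rate is 107/459, so 107/153 of the job is done, leaving 46/153.
After Typist 3 leaves the rate is 10/51 per day; the remaining 46/153 takes 23/15 days.
Total = 3 + 23/15 = 68/15 days.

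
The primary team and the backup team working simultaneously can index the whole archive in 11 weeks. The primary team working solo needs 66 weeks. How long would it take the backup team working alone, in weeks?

Combined rate is 1/11 per week.
Known contribution: 1/66 per week.
So the backup team's rate is 1/11 − 1/66 = 5/66, meaning 66/5 weeks alone.

66/5 weeks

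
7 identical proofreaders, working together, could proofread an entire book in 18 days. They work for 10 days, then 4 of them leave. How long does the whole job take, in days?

86/3 days

One proofreader does 1/126 of the job per day.
After 10 days with 7 proofreaders, 5/9 is done (4/9 left).
With 3 proofreaders the rate is 3/126 = 1/42, so the rest takes 4/9 ÷ 1/42 = 56/3 days.
Total = 10 + 56/3 = 86/3 days.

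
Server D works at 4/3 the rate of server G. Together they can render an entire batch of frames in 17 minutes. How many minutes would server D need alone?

119/4 minutes

Let server G's rate be r; then server D's rate is (4/3)r, so together (4/3 + 1)r = (7/3)r = 1/17.
Thus r = 3/119 per minute.
Server G alone: 119/3 minutes; server D alone: 119/4 minutes.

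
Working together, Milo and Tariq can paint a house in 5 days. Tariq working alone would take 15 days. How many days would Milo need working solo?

15/2 days

Combined rate is 1/5 per day.
Known contribution: 1/15 per day.
So Milo's rate is 1/5 − 1/15 = 2/15, meaning 15/2 days alone.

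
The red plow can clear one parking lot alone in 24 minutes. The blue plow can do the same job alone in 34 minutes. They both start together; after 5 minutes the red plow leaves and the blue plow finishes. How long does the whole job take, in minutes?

323/12 minutes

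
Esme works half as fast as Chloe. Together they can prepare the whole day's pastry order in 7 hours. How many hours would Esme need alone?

21 hours

Let Chloe's rate be r; then Esme's rate is (1/2)r, so together (1/2 + 1)r = (3/2)r = 1/7.
Thus r = 2/21 per hour.
Chloe alone: 21/2 hours; Esme alone: 21 hours.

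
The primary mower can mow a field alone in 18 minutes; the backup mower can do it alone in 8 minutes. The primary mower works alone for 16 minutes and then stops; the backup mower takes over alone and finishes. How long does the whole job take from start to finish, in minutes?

152/9 minutes

In 16 minutes the primary mower does 16/18 = 8/9 of the job, leaving 1/9.
The backup mower works at 1/8 per minute, so finishing takes 1/9 ÷ 1/8 = 8/9 minutes.
Total time = 16 + 8/9 = 152/9 minutes.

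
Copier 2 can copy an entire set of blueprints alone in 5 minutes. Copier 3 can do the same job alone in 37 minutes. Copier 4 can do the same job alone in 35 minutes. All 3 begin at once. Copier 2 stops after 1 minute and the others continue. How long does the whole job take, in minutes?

In the first 1 minute the combined rate is 331/1295, so 331/1295 of the job is done, leaving 964/1295.
After copier 2 leaves the rate is 72/1295 per minute; the remaining 964/1295 takes 241/18 minutes.
Total = 1 + 241/18 = 259/18 minutes.

259/18 minutes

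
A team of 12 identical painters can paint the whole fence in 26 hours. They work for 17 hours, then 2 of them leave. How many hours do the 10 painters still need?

One painter does 1/312 of the job per hour.
After 17 hours with 12 painters, 17/26 is done (9/26 left).
With 10 painters the rate is 10/312 = 5/156, so the rest takes 9/26 ÷ 5/156 = 54/5 hours.

54/5 hours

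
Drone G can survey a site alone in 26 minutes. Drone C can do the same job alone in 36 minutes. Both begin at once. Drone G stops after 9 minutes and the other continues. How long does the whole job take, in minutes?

306/13 minutes

In the first 9 minutes the combined rate is 31/468, so 31/52 of the job is done, leaving 21/52.
After drone G leaves the rate is 1/36 per minute; the remaining 21/52 takes 189/13 minutes.
Total = 9 + 189/13 = 306/13 minutes.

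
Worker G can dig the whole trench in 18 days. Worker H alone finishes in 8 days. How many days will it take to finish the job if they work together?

72/13 days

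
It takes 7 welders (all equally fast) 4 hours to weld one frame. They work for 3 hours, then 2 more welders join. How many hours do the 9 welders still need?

7/9 hours

One welder does 1/28 of the job per hour.
After 3 hours with 7 welders, 3/4 is done (1/4 left).
With 9 welders the rate is 9/28, so the rest takes 1/4 ÷ 9/28 = 7/9 hours.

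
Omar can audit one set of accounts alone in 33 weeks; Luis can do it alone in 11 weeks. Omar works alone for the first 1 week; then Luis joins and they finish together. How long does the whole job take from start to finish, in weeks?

In 1 week Omar does 1/33 of the job, leaving 32/33.
Omar and Luis together work at 4/33 per week, so finishing takes 32/33 ÷ 4/33 = 8 weeks.
Total time = 1 + 8 = 9 weeks.

9 weeks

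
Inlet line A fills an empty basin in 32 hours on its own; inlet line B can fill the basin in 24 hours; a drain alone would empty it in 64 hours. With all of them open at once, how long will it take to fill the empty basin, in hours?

Net rate = 1/32 + 1/24 − 1/64 = (6 + 8 − 3)/192 = 11/192 per hour.
Filling time = 1 ÷ (11/192) = 192/11 hours.

192/11 hours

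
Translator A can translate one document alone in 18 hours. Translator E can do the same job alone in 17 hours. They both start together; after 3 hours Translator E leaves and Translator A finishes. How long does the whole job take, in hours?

In the first 3 hours the combined rate is 35/306, so 35/102 of the job is done, leaving 67/102.
After Translator E leaves the rate is 1/18 per hour; the remaining 67/102 takes 201/17 hours.
Total = 3 + 201/17 = 252/17 hours.

252/17 hours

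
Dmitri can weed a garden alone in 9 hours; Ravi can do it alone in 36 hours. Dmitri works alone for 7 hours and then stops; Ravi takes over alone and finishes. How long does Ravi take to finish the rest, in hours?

In 7 hours Dmitri does 7/9 of the job, leaving 2/9.
Ravi works at 1/36 per hour, so finishing takes 2/9 ÷ 1/36 = 8 hours.

8 hours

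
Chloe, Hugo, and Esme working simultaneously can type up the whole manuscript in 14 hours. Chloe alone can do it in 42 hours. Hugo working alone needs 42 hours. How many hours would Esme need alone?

42 hours

Combined rate is 1/14 per hour.
Known contribution: 1/42 + 1/42 = (1 + 1)/42 = 2/42 = 1/21 per hour.
So Esme's rate is 1/14 − 1/21 = 1/42, meaning 42 hours alone.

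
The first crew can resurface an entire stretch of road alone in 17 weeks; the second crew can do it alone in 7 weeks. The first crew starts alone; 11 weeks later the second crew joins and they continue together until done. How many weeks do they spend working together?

In 11 weeks the first crew does 11/17 of the job, leaving 6/17.
The first crew and the second crew together work at 24/119 per week, so finishing takes 6/17 ÷ 24/119 = 7/4 weeks.

7/4 weeks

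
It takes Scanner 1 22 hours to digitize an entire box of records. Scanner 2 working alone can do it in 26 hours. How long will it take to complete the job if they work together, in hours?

With two workers the combined time is the product over the sum: 22·26/(22+26) = 572/48 = 143/12 hours.

143/12 hours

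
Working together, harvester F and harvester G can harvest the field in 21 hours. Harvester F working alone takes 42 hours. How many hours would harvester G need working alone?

42 hours

Combined rate is 1/21 per hour.
Known contribution: 1/42 per hour.
So harvester G's rate is 1/21 − 1/42 = 1/42, meaning 42 hours alone.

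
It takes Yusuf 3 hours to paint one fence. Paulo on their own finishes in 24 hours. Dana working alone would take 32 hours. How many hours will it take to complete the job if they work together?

32/13 hours

Combined rate: 1/3 + 1/24 + 1/32 = (32 + 4 + 3)/96 = 39/96 = 13/32 per hour.
Time = 1 ÷ (13/32) = 32/13 hours.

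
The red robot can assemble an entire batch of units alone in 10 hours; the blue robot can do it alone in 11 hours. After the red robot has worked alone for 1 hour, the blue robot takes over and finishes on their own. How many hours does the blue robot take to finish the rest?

In 1 hour the red robot does 1/10 of the job, leaving 9/10.
The blue robot works at 1/11 per hour, so finishing takes 9/10 ÷ 1/11 = 99/10 hours.

99/10 hours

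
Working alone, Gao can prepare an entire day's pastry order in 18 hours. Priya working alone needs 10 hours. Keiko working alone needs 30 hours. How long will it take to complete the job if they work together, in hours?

Combined rate: 1/18 + 1/10 + 1/30 = (5 + 9 + 3)/90 = 17/90 per hour.
Time = 1 ÷ (17/90) = 90/17 hours.

90/17 hours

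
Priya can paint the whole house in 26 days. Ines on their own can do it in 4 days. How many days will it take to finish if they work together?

52/15 days

With two workers the combined time is the product over the sum: 26·4/(26+4) = 104/30 = 52/15 days.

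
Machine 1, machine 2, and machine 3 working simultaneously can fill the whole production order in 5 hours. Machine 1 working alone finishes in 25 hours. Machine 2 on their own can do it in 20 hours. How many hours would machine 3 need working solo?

Combined rate is 1/5 per hour.
Known contribution: 1/25 + 1/20 = (4 + 5)/100 = 9/100 per hour.
So machine 3's rate is 1/5 − 9/100 = 11/100, meaning 100/11 hours alone.

100/11 hours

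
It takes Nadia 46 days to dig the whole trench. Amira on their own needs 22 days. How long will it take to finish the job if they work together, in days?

253/17 days

With two workers the combined time is the product over the sum: 46·22/(46+22) = 1012/68 = 253/17 days.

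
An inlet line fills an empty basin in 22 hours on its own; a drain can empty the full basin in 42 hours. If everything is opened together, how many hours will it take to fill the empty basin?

231/5 hours

Net rate = 1/22 − 1/42 = (21 − 11)/462 = 10/462 = 5/231 per hour.
Filling time = 1 ÷ (5/231) = 231/5 hours.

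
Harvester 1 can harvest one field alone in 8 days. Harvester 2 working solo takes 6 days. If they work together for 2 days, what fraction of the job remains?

Combined rate: 1/8 + 1/6 = (3 + 4)/24 = 7/24 per day.
In 2 days they complete 2·7/24 = 7/12 of the job.
So 5/12 remains.

5/12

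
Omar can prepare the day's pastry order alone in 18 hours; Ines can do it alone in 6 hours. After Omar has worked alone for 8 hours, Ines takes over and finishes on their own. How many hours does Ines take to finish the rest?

10/3 hours

In 8 hours Omar does 8/18 = 4/9 of the job, leaving 5/9.
Ines works at 1/6 per hour, so finishing takes 5/9 ÷ 1/6 = 10/3 hours.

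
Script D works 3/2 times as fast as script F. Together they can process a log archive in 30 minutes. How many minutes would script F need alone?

Let script F's rate be r; then script D's rate is (3/2)r, so together (3/2 + 1)r = (5/2)r = 1/30.
Thus r = 1/75 per minute.
Script F alone: 75 minutes; script D alone: 50 minutes.

75 minutes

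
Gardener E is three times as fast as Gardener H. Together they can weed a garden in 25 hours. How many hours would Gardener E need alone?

100/3 hours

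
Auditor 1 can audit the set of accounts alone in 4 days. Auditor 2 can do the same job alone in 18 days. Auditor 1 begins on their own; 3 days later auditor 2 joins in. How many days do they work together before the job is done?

9/11 days

In the first 3 days auditor 1 alone does 3/4 of the job, leaving 1/4.
Once everyone is working, combined rate: 1/4 + 1/18 = (9 + 2)/36 = 11/36 per day.
Remaining 1/4 at 11/36 per day takes 9/11 days.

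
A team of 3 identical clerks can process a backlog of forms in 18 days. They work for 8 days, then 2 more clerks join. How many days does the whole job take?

One clerk does 1/54 of the job per day.
After 8 days with 3 clerks, 4/9 is done (5/9 left).
With 5 clerks the rate is 5/54, so the rest takes 5/9 ÷ 5/54 = 6 days.
Total = 8 + 6 = 14 days.

14 days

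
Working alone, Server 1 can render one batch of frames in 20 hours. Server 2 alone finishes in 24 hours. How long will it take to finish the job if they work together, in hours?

Combined rate: 1/20 + 1/24 = (6 + 5)/120 = 11/120 per hour.
Time = 1 ÷ (11/120) = 120/11 hours.

120/11 hours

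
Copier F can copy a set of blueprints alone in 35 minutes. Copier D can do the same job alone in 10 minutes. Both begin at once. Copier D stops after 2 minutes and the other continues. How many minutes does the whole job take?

In the first 2 minutes the combined rate is 9/70, so 9/35 of the job is done, leaving 26/35.
After Copier D leaves the rate is 1/35 per minute; the remaining 26/35 takes 26 minutes.
Total = 2 + 26 = 28 minutes.

28 minutes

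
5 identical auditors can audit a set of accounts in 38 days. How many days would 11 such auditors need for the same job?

190/11 days

Total work is 5·38 = 190 auditor-days.
With 11 auditors: 190/11 days.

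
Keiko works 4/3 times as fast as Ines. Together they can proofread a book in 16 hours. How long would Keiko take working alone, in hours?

Let Ines's rate be r; then Keiko's rate is (4/3)r, so together (4/3 + 1)r = (7/3)r = 1/16.
Thus r = 3/112 per hour.
Ines alone: 112/3 hours; Keiko alone: 28 hours.

28 hours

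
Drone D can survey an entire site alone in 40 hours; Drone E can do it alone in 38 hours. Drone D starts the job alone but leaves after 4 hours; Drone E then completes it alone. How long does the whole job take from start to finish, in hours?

In 4 hours Drone D does 4/40 = 1/10 of the job, leaving 9/10.
Drone E works at 1/38 per hour, so finishing takes 9/10 ÷ 1/38 = 171/5 hours.
Total time = 4 + 171/5 = 191/5 hours.

191/5 hours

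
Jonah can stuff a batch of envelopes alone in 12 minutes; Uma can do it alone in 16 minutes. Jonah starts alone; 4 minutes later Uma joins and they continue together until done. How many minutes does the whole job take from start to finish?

60/7 minutes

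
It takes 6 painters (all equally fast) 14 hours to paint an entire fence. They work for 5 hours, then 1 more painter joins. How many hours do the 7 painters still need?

One painter does 1/84 of the job per hour.
After 5 hours with 6 painters, 5/14 is done (9/14 left).
With 7 painters the rate is 7/84 = 1/12, so the rest takes 9/14 ÷ 1/12 = 54/7 hours.

54/7 hours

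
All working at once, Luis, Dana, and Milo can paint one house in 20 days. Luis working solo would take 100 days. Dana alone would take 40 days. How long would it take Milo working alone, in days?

Combined rate is 1/20 per day.
Known contribution: 1/100 + 1/40 = (2 + 5)/200 = 7/200 per day.
So Milo's rate is 1/20 − 7/200 = 3/200, meaning 200/3 days alone.

200/3 days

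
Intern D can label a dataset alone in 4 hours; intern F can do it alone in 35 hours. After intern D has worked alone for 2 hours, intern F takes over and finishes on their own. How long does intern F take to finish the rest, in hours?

In 2 hours intern D does 2/4 = 1/2 of the job, leaving 1/2.
Intern F works at 1/35 per hour, so finishing takes 1/2 ÷ 1/35 = 35/2 hours.

35/2 hours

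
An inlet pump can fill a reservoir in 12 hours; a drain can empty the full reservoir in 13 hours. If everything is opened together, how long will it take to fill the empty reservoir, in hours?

156 hours

Net rate = 1/12 − 1/13 = (13 − 12)/156 = 1/156 per hour.
Filling time = 1 ÷ (1/156) = 156 hours.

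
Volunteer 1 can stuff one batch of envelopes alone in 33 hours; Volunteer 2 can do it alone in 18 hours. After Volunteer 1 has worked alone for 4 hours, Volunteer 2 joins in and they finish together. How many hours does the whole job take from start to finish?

In 4 hours Volunteer 1 does 4/33 of the job, leaving 29/33.
Volunteer 1 and Volunteer 2 together work at 17/198 per hour, so finishing takes 29/33 ÷ 17/198 = 174/17 hours.
Total time = 4 + 174/17 = 242/17 hours.

242/17 hours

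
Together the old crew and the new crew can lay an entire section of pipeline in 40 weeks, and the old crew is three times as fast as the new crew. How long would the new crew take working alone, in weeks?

160 weeks

Let the new crew's rate be r; then the old crew's rate is 3r, so together (3 + 1)r = 4r = 1/40.
Thus r = 1/160 per week.
The new crew alone: 160 weeks; the old crew alone: 160/3 weeks.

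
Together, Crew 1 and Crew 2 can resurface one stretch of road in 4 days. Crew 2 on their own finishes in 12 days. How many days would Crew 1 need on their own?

Combined rate is 1/4 per day.
Known contribution: 1/12 per day.
So Crew 1's rate is 1/4 − 1/12 = 1/6, meaning 6 days alone.

6 days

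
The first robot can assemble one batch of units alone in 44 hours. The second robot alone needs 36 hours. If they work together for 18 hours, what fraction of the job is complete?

10/11

Combined rate: 1/44 + 1/36 = (9 + 11)/396 = 20/396 = 5/99 per hour.
In 18 hours they complete 18·5/99 = 10/11 of the job.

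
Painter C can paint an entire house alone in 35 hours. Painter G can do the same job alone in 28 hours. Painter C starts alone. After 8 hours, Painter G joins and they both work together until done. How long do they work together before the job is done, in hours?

12 hours

In the first 8 hours Painter C alone does 8/35 of the job, leaving 27/35.
Once everyone is working, combined rate: 1/35 + 1/28 = (4 + 5)/140 = 9/140 per hour.
Remaining 27/35 at 9/140 per hour takes 12 hours.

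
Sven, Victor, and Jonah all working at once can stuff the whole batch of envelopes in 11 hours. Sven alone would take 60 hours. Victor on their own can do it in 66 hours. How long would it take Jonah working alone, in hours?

220/13 hours

Combined rate is 1/11 per hour.
Known contribution: 1/60 + 1/66 = (11 + 10)/660 = 21/660 = 7/220 per hour.
So Jonah's rate is 1/11 − 7/220 = 13/220, meaning 220/13 hours alone.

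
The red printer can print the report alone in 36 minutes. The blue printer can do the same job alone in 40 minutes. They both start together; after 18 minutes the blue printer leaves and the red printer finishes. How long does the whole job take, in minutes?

99/5 minutes

In the first 18 minutes the combined rate is 19/360, so 19/20 of the job is done, leaving 1/20.
After the blue printer leaves the rate is 1/36 per minute; the remaining 1/20 takes 9/5 minutes.
Total = 18 + 9/5 = 99/5 minutes.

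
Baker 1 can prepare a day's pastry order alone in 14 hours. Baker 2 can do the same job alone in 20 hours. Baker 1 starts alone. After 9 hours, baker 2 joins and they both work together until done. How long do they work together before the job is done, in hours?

50/17 hours

In the first 9 hours baker 1 alone does 9/14 of the job, leaving 5/14.
Once everyone is working, combined rate: 1/14 + 1/20 = (10 + 7)/140 = 17/140 per hour.
Remaining 5/14 at 17/140 per hour takes 50/17 hours.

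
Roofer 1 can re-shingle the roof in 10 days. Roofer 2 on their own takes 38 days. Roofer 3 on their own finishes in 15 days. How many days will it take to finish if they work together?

57/11 days

Combined rate: 1/10 + 1/38 + 1/15 = (57 + 15 + 38)/570 = 110/570 = 11/57 per day.
Time = 1 ÷ (11/57) = 57/11 days.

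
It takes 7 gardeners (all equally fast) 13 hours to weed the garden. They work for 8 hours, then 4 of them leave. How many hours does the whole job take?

59/3 hours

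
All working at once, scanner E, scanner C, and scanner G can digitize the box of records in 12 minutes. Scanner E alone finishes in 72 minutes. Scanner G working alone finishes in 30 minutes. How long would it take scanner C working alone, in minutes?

Combined rate is 1/12 per minute.
Known contribution: 1/72 + 1/30 = (5 + 12)/360 = 17/360 per minute.
So scanner C's rate is 1/12 − 17/360 = 13/360, meaning 360/13 minutes alone.

360/13 minutes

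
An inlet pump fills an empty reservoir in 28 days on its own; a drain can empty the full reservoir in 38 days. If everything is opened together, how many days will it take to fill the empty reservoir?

Net rate = 1/28 − 1/38 = (19 − 14)/532 = 5/532 per day.
Filling time = 1 ÷ (5/532) = 532/5 days.

532/5 days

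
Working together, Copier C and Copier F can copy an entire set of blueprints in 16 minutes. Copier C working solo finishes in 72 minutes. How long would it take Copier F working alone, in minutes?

144/7 minutes

Combined rate is 1/16 per minute.
Known contribution: 1/72 per minute.
So Copier F's rate is 1/16 − 1/72 = 7/144, meaning 144/7 minutes alone.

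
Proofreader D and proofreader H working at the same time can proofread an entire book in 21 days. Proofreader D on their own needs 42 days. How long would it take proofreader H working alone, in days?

Combined rate is 1/21 per day.
Known contribution: 1/42 per day.
So proofreader H's rate is 1/21 − 1/42 = 1/42, meaning 42 days alone.

42 days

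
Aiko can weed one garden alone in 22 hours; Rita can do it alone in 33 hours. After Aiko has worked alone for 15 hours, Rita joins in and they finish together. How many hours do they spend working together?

21/5 hours

In 15 hours Aiko does 15/22 of the job, leaving 7/22.
Aiko and Rita together work at 5/66 per hour, so finishing takes 7/22 ÷ 5/66 = 21/5 hours.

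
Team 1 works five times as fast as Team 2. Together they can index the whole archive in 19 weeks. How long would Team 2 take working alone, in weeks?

Let Team 2's rate be r; then Team 1's rate is 5r, so together (5 + 1)r = 6r = 1/19.
Thus r = 1/114 per week.
Team 2 alone: 114 weeks; Team 1 alone: 114/5 weeks.

114 weeks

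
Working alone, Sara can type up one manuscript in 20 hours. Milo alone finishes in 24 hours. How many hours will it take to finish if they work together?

120/11 hours

Combined rate: 1/20 + 1/24 = (6 + 5)/120 = 11/120 per hour.
Time = 1 ÷ (11/120) = 120/11 hours.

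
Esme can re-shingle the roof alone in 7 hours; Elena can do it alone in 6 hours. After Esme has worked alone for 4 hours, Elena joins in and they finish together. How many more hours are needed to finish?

In 4 hours Esme does 4/7 of the job, leaving 3/7.
Esme and Elena together work at 13/42 per hour, so finishing takes 3/7 ÷ 13/42 = 18/13 hours.

18/13 hours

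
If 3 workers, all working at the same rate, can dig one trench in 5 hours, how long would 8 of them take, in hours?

Total work is 3·5 = 15 worker-hours.
With 8 workers: 15/8 hours.

15/8 hours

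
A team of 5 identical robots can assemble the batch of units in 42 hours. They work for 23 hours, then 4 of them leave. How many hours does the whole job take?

118 hours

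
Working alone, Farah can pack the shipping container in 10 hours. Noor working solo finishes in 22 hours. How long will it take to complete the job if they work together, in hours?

55/8 hours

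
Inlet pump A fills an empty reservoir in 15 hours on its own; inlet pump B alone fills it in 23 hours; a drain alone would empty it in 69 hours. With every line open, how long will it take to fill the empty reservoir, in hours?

115/11 hours

Net rate = 1/15 + 1/23 − 1/69 = (23 + 15 − 5)/345 = 33/345 = 11/115 per hour.
Filling time = 1 ÷ (11/115) = 115/11 hours.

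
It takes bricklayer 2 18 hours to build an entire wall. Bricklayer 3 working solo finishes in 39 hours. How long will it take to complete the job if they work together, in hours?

234/19 hours

Combined rate: 1/18 + 1/39 = (13 + 6)/234 = 19/234 per hour.
Time = 1 ÷ (19/234) = 234/19 hours.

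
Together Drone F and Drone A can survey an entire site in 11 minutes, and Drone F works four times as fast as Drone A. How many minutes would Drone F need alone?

Let Drone A's rate be r; then Drone F's rate is 4r, so together (4 + 1)r = 5r = 1/11.
Thus r = 1/55 per minute.
Drone A alone: 55 minutes; Drone F alone: 55/4 minutes.

55/4 minutes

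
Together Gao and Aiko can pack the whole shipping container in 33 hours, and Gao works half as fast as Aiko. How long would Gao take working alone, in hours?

Let Aiko's rate be r; then Gao's rate is (1/2)r, so together (1/2 + 1)r = (3/2)r = 1/33.
Thus r = 2/99 per hour.
Aiko alone: 99/2 hours; Gao alone: 99 hours.

99 hours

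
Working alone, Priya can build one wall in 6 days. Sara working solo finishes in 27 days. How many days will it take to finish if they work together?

54/11 days

Combined rate: 1/6 + 1/27 = (9 + 2)/54 = 11/54 per day.
Time = 1 ÷ (11/54) = 54/11 days.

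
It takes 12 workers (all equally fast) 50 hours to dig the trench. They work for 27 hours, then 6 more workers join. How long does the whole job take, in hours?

127/3 hours

One worker does 1/600 of the job per hour.
After 27 hours with 12 workers, 27/50 is done (23/50 left).
With 18 workers the rate is 18/600 = 3/100, so the rest takes 23/50 ÷ 3/100 = 46/3 hours.
Total = 27 + 46/3 = 127/3 hours.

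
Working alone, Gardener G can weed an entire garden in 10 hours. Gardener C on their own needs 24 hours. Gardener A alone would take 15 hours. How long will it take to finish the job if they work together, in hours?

24/5 hours

Combined rate: 1/10 + 1/24 + 1/15 = (12 + 5 + 8)/120 = 25/120 = 5/24 per hour.
Time = 1 ÷ (5/24) = 24/5 hours.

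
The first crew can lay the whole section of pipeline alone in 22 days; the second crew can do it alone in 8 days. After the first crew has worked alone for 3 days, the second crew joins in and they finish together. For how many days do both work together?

In 3 days the first crew does 3/22 of the job, leaving 19/22.
The first crew and the second crew together work at 15/88 per day, so finishing takes 19/22 ÷ 15/88 = 76/15 days.

76/15 days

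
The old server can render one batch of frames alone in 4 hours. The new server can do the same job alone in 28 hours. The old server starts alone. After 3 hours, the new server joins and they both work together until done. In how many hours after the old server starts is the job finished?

31/8 hours

In the first 3 hours the old server alone does 3/4 of the job, leaving 1/4.
Once everyone is working, combined rate: 1/4 + 1/28 = (7 + 1)/28 = 8/28 = 2/7 per hour.
Remaining 1/4 at 2/7 per hour takes 7/8 hours.
Total from the start = 3 + 7/8 = 31/8 hours.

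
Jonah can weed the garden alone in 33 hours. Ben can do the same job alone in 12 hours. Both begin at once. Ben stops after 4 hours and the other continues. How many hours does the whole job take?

22 hours

In the first 4 hours the combined rate is 5/44, so 5/11 of the job is done, leaving 6/11.
After Ben leaves the rate is 1/33 per hour; the remaining 6/11 takes 18 hours.
Total = 4 + 18 = 22 hours.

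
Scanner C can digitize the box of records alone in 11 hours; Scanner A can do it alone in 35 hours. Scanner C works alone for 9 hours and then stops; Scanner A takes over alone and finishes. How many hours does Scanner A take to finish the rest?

In 9 hours Scanner C does 9/11 of the job, leaving 2/11.
Scanner A works at 1/35 per hour, so finishing takes 2/11 ÷ 1/35 = 70/11 hours.

70/11 hours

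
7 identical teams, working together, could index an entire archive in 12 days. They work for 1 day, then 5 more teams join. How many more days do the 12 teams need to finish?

77/12 days

One team does 1/84 of the job per day.
After 1 day with 7 teams, 1/12 is done (11/12 left).
With 12 teams the rate is 12/84 = 1/7, so the rest takes 11/12 ÷ 1/7 = 77/12 days.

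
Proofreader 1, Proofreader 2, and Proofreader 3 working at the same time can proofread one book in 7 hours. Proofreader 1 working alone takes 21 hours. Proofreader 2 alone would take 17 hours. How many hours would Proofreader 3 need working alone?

357/13 hours

Combined rate is 1/7 per hour.
Known contribution: 1/21 + 1/17 = (17 + 21)/357 = 38/357 per hour.
So Proofreader 3's rate is 1/7 − 38/357 = 13/357, meaning 357/13 hours alone.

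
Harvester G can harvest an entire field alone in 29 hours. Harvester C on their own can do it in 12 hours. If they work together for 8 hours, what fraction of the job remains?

Combined rate: 1/29 + 1/12 = (12 + 29)/348 = 41/348 per hour.
In 8 hours they complete 8·41/348 = 82/87 of the job.
So 5/87 remains.

5/87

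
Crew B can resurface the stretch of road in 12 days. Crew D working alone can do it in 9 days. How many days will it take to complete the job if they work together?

With two workers the combined time is the product over the sum: 12·9/(12+9) = 108/21 = 36/7 days.

36/7 days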